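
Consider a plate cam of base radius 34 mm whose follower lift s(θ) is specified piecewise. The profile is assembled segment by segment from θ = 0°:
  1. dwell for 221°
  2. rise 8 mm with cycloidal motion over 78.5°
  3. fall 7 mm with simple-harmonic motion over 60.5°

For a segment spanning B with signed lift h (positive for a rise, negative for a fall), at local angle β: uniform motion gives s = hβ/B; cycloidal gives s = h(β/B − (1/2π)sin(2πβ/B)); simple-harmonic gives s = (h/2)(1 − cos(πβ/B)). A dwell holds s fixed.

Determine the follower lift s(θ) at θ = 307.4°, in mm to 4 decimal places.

seg 1 [0°–221°] dwell: s stays 0.0000
seg 2 [221°–299.5°] cycloidal, h=8: full span → s += 8 → s = 8.0000
seg 3 [299.5°–360°] simple-harmonic, h=-7: θ=307.4° here. β=7.9, B=60.5. -7/2·(1 − cos(π·0.1306)) = -0.2904 → s = 7.7096

7.7096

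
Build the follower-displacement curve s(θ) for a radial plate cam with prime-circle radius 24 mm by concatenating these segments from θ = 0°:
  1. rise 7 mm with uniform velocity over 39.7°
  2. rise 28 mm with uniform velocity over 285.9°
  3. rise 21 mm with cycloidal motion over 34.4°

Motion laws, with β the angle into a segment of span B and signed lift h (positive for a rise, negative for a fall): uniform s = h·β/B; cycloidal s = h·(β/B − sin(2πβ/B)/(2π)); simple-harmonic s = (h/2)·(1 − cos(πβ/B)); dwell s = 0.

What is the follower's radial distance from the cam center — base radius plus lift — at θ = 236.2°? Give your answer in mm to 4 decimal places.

seg 1 [0°–39.7°] uniform, h=7: full span → s += 7 → s = 7.0000
seg 2 [39.7°–325.6°] uniform, h=28: θ=236.2° here. β=196.5, B=285.9. 28·196.5/285.9 = 19.2445 → s = 26.2445
radial distance = base radius + s = 24 + 26.2445 = 50.2445

50.2445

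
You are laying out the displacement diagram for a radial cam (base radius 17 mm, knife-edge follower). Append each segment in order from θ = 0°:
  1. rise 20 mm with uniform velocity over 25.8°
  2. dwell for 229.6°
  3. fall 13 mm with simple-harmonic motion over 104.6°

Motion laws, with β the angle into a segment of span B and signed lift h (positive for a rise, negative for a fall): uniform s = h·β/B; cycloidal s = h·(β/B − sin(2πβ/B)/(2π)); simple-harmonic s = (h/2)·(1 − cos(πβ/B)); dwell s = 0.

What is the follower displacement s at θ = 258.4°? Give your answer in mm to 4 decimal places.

seg 1 [0°–25.8°] uniform, h=20: full span → s += 20 → s = 20.0000
seg 2 [25.8°–255.4°] dwell: s stays 20.0000
seg 3 [255.4°–360°] simple-harmonic, h=-13: θ=258.4° here. β=3, B=104.6. -13/2·(1 − cos(π·0.0287)) = -0.0264 → s = 19.9736

19.9736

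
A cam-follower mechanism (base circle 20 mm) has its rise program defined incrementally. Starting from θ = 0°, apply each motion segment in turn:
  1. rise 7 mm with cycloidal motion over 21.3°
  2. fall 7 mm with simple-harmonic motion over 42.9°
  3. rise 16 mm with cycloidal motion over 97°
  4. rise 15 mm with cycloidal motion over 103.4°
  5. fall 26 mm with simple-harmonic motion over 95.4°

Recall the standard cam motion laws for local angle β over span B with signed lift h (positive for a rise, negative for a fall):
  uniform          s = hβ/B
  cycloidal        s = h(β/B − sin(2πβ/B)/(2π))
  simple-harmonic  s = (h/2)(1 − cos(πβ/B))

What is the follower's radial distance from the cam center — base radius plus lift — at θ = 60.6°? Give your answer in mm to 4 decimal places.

seg 1 [0°–21.3°] cycloidal, h=7: full span → s += 7 → s = 7.0000
seg 2 [21.3°–64.2°] simple-harmonic, h=-7: θ=60.6° here. β=39.3, B=42.9. -7/2·(1 − cos(π·0.9161)) = -6.8791 → s = 0.1209
radial distance = base radius + s = 20 + 0.1209 = 20.1209

20.1209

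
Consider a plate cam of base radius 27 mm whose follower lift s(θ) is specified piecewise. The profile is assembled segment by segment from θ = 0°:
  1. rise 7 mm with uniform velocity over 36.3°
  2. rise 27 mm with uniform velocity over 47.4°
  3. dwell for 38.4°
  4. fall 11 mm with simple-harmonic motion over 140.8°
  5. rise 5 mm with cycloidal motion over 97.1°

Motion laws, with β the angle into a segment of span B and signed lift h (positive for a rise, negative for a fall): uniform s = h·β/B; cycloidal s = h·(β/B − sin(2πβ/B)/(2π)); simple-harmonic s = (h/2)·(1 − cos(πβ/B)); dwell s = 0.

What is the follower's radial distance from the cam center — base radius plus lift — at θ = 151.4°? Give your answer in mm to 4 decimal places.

seg 1 [0°–36.3°] uniform, h=7: full span → s += 7 → s = 7.0000
seg 2 [36.3°–83.7°] uniform, h=27: full span → s += 27 → s = 34.0000
seg 3 [83.7°–122.1°] dwell: s stays 34.0000
seg 4 [122.1°–262.9°] simple-harmonic, h=-11: θ=151.4° here. β=29.3, B=140.8. -11/2·(1 − cos(π·0.2081)) = -1.1341 → s = 32.8659
radial distance = base radius + s = 27 + 32.8659 = 59.8659

59.8659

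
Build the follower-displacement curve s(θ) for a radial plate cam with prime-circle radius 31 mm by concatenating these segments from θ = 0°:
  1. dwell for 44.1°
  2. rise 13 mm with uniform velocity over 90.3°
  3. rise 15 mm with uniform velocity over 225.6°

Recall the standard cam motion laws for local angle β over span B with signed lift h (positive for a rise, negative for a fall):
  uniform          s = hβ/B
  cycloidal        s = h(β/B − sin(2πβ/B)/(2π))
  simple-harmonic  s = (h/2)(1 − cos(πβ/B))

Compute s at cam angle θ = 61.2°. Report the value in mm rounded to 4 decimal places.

seg 1 [0°–44.1°] dwell: s stays 0.0000
seg 2 [44.1°–134.4°] uniform, h=13: θ=61.2° here. β=17.1, B=90.3. 13·17.1/90.3 = 2.4618 → s = 2.4618

2.4618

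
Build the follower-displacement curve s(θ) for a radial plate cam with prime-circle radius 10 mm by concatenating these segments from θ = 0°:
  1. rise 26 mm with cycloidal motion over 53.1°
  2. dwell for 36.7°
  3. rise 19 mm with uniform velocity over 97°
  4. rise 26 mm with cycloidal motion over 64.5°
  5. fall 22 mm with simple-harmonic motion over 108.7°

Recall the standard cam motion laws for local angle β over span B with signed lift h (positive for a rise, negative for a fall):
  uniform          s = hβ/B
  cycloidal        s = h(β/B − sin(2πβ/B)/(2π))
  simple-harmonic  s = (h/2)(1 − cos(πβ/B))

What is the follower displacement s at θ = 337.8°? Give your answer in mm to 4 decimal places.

seg 1 [0°–53.1°] cycloidal, h=26: full span → s += 26 → s = 26.0000
seg 2 [53.1°–89.8°] dwell: s stays 26.0000
seg 3 [89.8°–186.8°] uniform, h=19: full span → s += 19 → s = 45.0000
seg 4 [186.8°–251.3°] cycloidal, h=26: full span → s += 26 → s = 71.0000
seg 5 [251.3°–360°] simple-harmonic, h=-22: θ=337.8° here. β=86.5, B=108.7. -22/2·(1 − cos(π·0.7958)) = -19.8124 → s = 51.1876

51.1876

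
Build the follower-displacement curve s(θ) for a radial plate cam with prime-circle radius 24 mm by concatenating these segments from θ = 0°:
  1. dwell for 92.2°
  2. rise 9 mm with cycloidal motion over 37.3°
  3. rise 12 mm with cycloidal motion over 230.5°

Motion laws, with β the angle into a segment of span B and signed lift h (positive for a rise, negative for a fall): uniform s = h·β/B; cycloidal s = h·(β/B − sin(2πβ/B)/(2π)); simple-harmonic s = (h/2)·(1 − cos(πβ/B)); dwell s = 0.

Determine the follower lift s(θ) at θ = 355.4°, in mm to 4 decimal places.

seg 1 [0°–92.2°] dwell: s stays 0.0000
seg 2 [92.2°–129.5°] cycloidal, h=9: full span → s += 9 → s = 9.0000
seg 3 [129.5°–360°] cycloidal, h=12: θ=355.4° here. β=225.9, B=230.5. 12·(0.9800 − sin(2π·0.9800)/(2π)) = 11.9994 → s = 20.9994

20.9994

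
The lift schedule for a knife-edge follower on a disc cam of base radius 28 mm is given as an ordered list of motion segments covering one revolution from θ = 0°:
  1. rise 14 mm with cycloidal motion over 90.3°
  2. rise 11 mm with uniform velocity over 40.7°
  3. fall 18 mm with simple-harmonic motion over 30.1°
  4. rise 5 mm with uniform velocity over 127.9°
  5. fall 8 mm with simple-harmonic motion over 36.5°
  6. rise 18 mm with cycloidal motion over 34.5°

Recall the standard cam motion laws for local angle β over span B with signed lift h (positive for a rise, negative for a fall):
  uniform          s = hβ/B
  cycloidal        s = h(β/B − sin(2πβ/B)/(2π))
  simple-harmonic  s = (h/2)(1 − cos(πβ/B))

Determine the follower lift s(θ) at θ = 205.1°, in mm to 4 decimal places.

seg 1 [0°–90.3°] cycloidal, h=14: full span → s += 14 → s = 14.0000
seg 2 [90.3°–131°] uniform, h=11: full span → s += 11 → s = 25.0000
seg 3 [131°–161.1°] simple-harmonic, h=-18: full span → s += -18 → s = 7.0000
seg 4 [161.1°–289°] uniform, h=5: θ=205.1° here. β=44, B=127.9. 5·44/127.9 = 1.7201 → s = 8.7201

8.7201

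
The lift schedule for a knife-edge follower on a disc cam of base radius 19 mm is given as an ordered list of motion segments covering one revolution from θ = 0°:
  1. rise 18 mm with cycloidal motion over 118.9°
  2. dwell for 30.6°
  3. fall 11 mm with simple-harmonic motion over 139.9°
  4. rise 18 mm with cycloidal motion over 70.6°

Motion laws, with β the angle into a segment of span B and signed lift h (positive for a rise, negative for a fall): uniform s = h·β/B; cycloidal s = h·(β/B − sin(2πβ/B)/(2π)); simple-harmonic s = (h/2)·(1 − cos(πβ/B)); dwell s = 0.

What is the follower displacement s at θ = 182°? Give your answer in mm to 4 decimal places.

seg 1 [0°–118.9°] cycloidal, h=18: full span → s += 18 → s = 18.0000
seg 2 [118.9°–149.5°] dwell: s stays 18.0000
seg 3 [149.5°–289.4°] simple-harmonic, h=-11: θ=182° here. β=32.5, B=139.9. -11/2·(1 − cos(π·0.2323)) = -1.4009 → s = 16.5991

16.5991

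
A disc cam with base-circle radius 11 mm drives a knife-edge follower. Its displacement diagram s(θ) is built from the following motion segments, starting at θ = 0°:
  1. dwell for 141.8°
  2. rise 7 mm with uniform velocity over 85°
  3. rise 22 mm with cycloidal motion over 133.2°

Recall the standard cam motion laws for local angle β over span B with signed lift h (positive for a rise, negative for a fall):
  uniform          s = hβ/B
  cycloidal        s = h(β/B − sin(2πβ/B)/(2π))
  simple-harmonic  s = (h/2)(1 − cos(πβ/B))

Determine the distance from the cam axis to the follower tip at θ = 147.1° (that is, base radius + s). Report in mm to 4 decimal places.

seg 1 [0°–141.8°] dwell: s stays 0.0000
seg 2 [141.8°–226.8°] uniform, h=7: θ=147.1° here. β=5.3, B=85. 7·5.3/85 = 0.4365 → s = 0.4365
radial distance = base radius + s = 11 + 0.4365 = 11.4365

11.4365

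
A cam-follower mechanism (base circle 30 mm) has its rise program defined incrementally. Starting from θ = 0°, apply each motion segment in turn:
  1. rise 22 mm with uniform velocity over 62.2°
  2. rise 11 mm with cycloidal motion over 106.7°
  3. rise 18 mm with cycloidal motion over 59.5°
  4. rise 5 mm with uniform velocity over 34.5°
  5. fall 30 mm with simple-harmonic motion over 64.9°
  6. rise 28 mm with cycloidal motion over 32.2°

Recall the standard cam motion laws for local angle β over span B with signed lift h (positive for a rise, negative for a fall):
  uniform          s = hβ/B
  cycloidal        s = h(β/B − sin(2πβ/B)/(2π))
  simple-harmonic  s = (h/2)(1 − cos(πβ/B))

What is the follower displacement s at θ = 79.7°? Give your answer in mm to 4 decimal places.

seg 1 [0°–62.2°] uniform, h=22: full span → s += 22 → s = 22.0000
seg 2 [62.2°–168.9°] cycloidal, h=11: θ=79.7° here. β=17.5, B=106.7. 11·(0.1640 − sin(2π·0.1640)/(2π)) = 0.3028 → s = 22.3028

22.3028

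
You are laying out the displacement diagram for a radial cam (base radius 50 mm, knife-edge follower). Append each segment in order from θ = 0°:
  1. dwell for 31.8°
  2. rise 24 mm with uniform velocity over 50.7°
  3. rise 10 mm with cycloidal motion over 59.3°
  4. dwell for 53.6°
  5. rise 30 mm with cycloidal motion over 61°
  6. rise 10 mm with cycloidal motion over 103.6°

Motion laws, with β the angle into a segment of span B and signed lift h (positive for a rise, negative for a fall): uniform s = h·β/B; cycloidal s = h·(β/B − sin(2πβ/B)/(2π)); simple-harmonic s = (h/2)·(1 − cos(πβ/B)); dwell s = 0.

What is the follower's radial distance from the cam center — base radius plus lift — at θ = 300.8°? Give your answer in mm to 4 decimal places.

seg 1 [0°–31.8°] dwell: s stays 0.0000
seg 2 [31.8°–82.5°] uniform, h=24: full span → s += 24 → s = 24.0000
seg 3 [82.5°–141.8°] cycloidal, h=10: full span → s += 10 → s = 34.0000
seg 4 [141.8°–195.4°] dwell: s stays 34.0000
seg 5 [195.4°–256.4°] cycloidal, h=30: full span → s += 30 → s = 64.0000
seg 6 [256.4°–360°] cycloidal, h=10: θ=300.8° here. β=44.4, B=103.6. 10·(0.4286 − sin(2π·0.4286)/(2π)) = 3.5952 → s = 67.5952
radial distance = base radius + s = 50 + 67.5952 = 117.5952

117.5952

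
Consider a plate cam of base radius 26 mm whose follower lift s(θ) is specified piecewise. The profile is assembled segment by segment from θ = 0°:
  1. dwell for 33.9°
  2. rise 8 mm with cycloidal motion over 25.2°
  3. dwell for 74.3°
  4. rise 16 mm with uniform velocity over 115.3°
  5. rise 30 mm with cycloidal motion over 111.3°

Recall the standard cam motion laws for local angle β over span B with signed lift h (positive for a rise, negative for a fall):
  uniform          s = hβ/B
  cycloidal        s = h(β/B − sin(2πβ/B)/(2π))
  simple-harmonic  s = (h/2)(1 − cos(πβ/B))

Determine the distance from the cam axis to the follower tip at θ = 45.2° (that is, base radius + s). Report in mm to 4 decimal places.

seg 1 [0°–33.9°] dwell: s stays 0.0000
seg 2 [33.9°–59.1°] cycloidal, h=8: θ=45.2° here. β=11.3, B=25.2. 8·(0.4484 − sin(2π·0.4484)/(2π)) = 3.1818 → s = 3.1818
radial distance = base radius + s = 26 + 3.1818 = 29.1818

29.1818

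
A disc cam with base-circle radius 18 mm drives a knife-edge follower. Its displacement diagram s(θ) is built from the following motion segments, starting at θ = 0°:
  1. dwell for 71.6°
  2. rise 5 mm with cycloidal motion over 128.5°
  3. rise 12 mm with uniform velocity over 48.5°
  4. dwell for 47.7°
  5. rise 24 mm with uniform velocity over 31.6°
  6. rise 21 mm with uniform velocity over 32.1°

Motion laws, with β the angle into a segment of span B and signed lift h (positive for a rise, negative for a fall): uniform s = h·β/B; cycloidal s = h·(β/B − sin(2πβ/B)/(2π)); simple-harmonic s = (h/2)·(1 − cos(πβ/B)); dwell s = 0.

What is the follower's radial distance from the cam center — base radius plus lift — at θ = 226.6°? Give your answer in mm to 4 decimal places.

seg 1 [0°–71.6°] dwell: s stays 0.0000
seg 2 [71.6°–200.1°] cycloidal, h=5: full span → s += 5 → s = 5.0000
seg 3 [200.1°–248.6°] uniform, h=12: θ=226.6° here. β=26.5, B=48.5. 12·26.5/48.5 = 6.5567 → s = 11.5567
radial distance = base radius + s = 18 + 11.5567 = 29.5567

29.5567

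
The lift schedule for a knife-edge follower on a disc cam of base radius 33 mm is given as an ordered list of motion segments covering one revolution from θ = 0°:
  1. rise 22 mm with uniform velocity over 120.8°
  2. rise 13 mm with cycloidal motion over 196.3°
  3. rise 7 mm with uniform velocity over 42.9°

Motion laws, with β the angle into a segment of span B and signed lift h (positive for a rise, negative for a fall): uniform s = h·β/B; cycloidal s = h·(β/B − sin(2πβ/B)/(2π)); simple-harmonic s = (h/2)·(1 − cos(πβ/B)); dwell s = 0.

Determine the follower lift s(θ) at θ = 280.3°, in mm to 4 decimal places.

seg 1 [0°–120.8°] uniform, h=22: full span → s += 22 → s = 22.0000
seg 2 [120.8°–317.1°] cycloidal, h=13: θ=280.3° here. β=159.5, B=196.3. 13·(0.8125 − sin(2π·0.8125)/(2π)) = 12.4743 → s = 34.4743

34.4743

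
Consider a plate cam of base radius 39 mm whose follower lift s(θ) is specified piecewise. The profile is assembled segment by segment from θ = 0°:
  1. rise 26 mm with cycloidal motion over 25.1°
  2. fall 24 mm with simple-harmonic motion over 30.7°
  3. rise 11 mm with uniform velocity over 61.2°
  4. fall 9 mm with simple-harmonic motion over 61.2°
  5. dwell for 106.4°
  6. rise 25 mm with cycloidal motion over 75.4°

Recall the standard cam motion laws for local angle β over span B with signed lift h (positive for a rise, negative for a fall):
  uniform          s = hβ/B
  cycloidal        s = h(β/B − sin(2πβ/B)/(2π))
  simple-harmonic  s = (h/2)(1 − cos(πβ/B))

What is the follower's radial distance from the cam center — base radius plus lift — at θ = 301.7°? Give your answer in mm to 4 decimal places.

seg 1 [0°–25.1°] cycloidal, h=26: full span → s += 26 → s = 26.0000
seg 2 [25.1°–55.8°] simple-harmonic, h=-24: full span → s += -24 → s = 2.0000
seg 3 [55.8°–117°] uniform, h=11: full span → s += 11 → s = 13.0000
seg 4 [117°–178.2°] simple-harmonic, h=-9: full span → s += -9 → s = 4.0000
seg 5 [178.2°–284.6°] dwell: s stays 4.0000
seg 6 [284.6°–360°] cycloidal, h=25: θ=301.7° here. β=17.1, B=75.4. 25·(0.2268 − sin(2π·0.2268)/(2π)) = 1.7331 → s = 5.7331
radial distance = base radius + s = 39 + 5.7331 = 44.7331

44.7331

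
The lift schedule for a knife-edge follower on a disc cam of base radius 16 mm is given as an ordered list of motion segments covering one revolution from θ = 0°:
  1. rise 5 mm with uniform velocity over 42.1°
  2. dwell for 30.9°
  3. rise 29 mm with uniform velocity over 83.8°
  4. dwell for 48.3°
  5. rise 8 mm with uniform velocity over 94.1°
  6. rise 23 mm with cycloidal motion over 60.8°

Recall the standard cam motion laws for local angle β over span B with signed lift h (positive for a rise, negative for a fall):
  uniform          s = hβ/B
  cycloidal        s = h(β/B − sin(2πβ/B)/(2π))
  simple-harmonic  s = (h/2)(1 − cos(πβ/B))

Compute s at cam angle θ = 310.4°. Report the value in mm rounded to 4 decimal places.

seg 1 [0°–42.1°] uniform, h=5: full span → s += 5 → s = 5.0000
seg 2 [42.1°–73°] dwell: s stays 5.0000
seg 3 [73°–156.8°] uniform, h=29: full span → s += 29 → s = 34.0000
seg 4 [156.8°–205.1°] dwell: s stays 34.0000
seg 5 [205.1°–299.2°] uniform, h=8: full span → s += 8 → s = 42.0000
seg 6 [299.2°–360°] cycloidal, h=23: θ=310.4° here. β=11.2, B=60.8. 23·(0.1842 − sin(2π·0.1842)/(2π)) = 0.8846 → s = 42.8846

42.8846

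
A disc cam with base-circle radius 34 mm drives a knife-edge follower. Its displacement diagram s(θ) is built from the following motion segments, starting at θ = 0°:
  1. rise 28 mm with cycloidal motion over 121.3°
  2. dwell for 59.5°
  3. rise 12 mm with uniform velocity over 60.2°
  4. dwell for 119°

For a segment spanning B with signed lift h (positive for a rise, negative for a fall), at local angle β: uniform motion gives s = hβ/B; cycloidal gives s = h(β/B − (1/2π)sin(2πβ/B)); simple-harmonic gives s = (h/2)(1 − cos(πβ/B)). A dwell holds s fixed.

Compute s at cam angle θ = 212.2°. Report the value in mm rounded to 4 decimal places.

seg 1 [0°–121.3°] cycloidal, h=28: full span → s += 28 → s = 28.0000
seg 2 [121.3°–180.8°] dwell: s stays 28.0000
seg 3 [180.8°–241°] uniform, h=12: θ=212.2° here. β=31.4, B=60.2. 12·31.4/60.2 = 6.2591 → s = 34.2591

34.2591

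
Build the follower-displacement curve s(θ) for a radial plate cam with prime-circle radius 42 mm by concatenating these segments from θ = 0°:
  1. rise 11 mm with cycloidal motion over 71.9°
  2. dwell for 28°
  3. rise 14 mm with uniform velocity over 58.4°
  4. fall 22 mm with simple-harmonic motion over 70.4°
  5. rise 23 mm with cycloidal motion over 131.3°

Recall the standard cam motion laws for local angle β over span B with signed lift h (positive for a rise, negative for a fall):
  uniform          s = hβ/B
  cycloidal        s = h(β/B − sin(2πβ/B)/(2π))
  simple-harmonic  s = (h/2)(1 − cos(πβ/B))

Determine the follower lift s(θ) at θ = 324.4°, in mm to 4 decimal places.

seg 1 [0°–71.9°] cycloidal, h=11: full span → s += 11 → s = 11.0000
seg 2 [71.9°–99.9°] dwell: s stays 11.0000
seg 3 [99.9°–158.3°] uniform, h=14: full span → s += 14 → s = 25.0000
seg 4 [158.3°–228.7°] simple-harmonic, h=-22: full span → s += -22 → s = 3.0000
seg 5 [228.7°–360°] cycloidal, h=23: θ=324.4° here. β=95.7, B=131.3. 23·(0.7289 − sin(2π·0.7289)/(2π)) = 20.3922 → s = 23.3922

23.3922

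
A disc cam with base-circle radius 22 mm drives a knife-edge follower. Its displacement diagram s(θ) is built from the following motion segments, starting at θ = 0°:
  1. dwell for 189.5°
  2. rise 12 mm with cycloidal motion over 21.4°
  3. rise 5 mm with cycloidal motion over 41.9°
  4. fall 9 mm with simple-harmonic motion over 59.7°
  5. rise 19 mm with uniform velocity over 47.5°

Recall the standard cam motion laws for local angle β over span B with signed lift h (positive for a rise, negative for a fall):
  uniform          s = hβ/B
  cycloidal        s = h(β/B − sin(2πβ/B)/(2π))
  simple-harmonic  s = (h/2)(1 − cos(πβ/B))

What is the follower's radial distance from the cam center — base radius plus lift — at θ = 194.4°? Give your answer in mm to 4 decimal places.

seg 1 [0°–189.5°] dwell: s stays 0.0000
seg 2 [189.5°–210.9°] cycloidal, h=12: θ=194.4° here. β=4.9, B=21.4. 12·(0.2290 − sin(2π·0.2290)/(2π)) = 0.8544 → s = 0.8544
radial distance = base radius + s = 22 + 0.8544 = 22.8544

22.8544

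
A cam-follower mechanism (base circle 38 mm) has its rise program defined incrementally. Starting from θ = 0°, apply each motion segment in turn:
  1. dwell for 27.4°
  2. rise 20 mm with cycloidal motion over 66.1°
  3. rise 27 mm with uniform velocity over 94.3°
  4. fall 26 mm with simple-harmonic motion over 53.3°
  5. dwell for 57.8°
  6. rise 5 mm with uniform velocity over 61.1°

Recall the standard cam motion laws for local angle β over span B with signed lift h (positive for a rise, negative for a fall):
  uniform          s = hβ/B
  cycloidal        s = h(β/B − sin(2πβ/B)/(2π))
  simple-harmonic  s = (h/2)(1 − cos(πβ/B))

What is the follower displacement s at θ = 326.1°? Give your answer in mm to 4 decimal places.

seg 1 [0°–27.4°] dwell: s stays 0.0000
seg 2 [27.4°–93.5°] cycloidal, h=20: full span → s += 20 → s = 20.0000
seg 3 [93.5°–187.8°] uniform, h=27: full span → s += 27 → s = 47.0000
seg 4 [187.8°–241.1°] simple-harmonic, h=-26: full span → s += -26 → s = 21.0000
seg 5 [241.1°–298.9°] dwell: s stays 21.0000
seg 6 [298.9°–360°] uniform, h=5: θ=326.1° here. β=27.2, B=61.1. 5·27.2/61.1 = 2.2259 → s = 23.2259

23.2259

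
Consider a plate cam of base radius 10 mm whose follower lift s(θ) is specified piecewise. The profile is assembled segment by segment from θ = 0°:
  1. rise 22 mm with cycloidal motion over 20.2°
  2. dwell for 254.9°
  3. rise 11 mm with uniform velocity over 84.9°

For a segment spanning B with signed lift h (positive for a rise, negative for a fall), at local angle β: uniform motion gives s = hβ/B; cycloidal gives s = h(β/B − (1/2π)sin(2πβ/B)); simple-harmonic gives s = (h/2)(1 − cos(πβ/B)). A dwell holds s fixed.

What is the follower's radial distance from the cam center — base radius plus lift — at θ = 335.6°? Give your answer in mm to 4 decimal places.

seg 1 [0°–20.2°] cycloidal, h=22: full span → s += 22 → s = 22.0000
seg 2 [20.2°–275.1°] dwell: s stays 22.0000
seg 3 [275.1°–360°] uniform, h=11: θ=335.6° here. β=60.5, B=84.9. 11·60.5/84.9 = 7.8386 → s = 29.8386
radial distance = base radius + s = 10 + 29.8386 = 39.8386

39.8386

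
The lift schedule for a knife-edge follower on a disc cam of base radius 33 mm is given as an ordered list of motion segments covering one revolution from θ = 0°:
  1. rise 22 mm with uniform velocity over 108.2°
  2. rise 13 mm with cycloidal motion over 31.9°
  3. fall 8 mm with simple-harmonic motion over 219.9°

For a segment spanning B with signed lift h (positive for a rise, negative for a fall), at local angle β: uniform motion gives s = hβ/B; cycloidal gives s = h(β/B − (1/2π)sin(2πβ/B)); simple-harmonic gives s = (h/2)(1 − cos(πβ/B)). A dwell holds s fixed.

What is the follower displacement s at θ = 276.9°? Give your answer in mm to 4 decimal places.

seg 1 [0°–108.2°] uniform, h=22: full span → s += 22 → s = 22.0000
seg 2 [108.2°–140.1°] cycloidal, h=13: full span → s += 13 → s = 35.0000
seg 3 [140.1°–360°] simple-harmonic, h=-8: θ=276.9° here. β=136.8, B=219.9. -8/2·(1 − cos(π·0.6221)) = -5.4970 → s = 29.5030

29.5030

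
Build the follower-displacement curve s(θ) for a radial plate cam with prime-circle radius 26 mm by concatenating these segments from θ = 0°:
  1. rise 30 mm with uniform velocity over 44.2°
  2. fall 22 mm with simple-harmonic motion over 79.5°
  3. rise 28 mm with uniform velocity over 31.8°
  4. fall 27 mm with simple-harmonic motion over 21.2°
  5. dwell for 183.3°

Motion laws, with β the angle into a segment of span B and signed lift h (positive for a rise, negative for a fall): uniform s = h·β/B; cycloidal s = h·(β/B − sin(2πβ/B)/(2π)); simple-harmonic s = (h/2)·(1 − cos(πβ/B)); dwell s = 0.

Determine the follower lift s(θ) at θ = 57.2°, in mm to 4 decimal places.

seg 1 [0°–44.2°] uniform, h=30: full span → s += 30 → s = 30.0000
seg 2 [44.2°–123.7°] simple-harmonic, h=-22: θ=57.2° here. β=13, B=79.5. -22/2·(1 − cos(π·0.1635)) = -1.4199 → s = 28.5801

28.5801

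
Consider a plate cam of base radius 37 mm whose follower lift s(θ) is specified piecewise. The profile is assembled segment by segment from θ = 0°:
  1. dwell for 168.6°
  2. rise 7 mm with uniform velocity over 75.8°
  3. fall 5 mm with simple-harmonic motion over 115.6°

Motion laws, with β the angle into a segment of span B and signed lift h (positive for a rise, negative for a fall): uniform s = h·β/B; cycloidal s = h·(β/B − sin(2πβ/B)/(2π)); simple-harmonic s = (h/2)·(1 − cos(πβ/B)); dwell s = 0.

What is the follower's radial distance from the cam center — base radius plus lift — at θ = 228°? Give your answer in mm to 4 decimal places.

seg 1 [0°–168.6°] dwell: s stays 0.0000
seg 2 [168.6°–244.4°] uniform, h=7: θ=228° here. β=59.4, B=75.8. 7·59.4/75.8 = 5.4855 → s = 5.4855
radial distance = base radius + s = 37 + 5.4855 = 42.4855

42.4855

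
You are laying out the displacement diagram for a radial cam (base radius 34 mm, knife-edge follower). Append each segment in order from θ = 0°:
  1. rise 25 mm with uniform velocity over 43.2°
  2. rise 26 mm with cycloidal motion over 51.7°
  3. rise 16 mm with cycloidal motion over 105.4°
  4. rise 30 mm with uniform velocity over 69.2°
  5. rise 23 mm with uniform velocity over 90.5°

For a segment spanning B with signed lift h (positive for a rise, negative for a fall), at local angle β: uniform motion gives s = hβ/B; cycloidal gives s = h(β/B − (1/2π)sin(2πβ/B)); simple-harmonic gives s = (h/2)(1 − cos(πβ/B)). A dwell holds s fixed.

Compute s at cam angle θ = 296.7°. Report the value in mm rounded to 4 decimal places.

seg 1 [0°–43.2°] uniform, h=25: full span → s += 25 → s = 25.0000
seg 2 [43.2°–94.9°] cycloidal, h=26: full span → s += 26 → s = 51.0000
seg 3 [94.9°–200.3°] cycloidal, h=16: full span → s += 16 → s = 67.0000
seg 4 [200.3°–269.5°] uniform, h=30: full span → s += 30 → s = 97.0000
seg 5 [269.5°–360°] uniform, h=23: θ=296.7° here. β=27.2, B=90.5. 23·27.2/90.5 = 6.9127 → s = 103.9127

103.9127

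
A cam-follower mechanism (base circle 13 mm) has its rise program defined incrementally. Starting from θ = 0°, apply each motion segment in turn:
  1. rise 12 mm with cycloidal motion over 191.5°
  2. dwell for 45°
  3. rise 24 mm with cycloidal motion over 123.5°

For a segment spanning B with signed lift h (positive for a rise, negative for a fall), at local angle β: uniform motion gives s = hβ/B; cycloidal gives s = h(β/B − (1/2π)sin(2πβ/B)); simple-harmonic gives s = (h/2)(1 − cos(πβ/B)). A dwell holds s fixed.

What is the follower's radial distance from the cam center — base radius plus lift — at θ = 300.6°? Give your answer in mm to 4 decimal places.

seg 1 [0°–191.5°] cycloidal, h=12: full span → s += 12 → s = 12.0000
seg 2 [191.5°–236.5°] dwell: s stays 12.0000
seg 3 [236.5°–360°] cycloidal, h=24: θ=300.6° here. β=64.1, B=123.5. 24·(0.5190 − sin(2π·0.5190)/(2π)) = 12.9123 → s = 24.9123
radial distance = base radius + s = 13 + 24.9123 = 37.9123

37.9123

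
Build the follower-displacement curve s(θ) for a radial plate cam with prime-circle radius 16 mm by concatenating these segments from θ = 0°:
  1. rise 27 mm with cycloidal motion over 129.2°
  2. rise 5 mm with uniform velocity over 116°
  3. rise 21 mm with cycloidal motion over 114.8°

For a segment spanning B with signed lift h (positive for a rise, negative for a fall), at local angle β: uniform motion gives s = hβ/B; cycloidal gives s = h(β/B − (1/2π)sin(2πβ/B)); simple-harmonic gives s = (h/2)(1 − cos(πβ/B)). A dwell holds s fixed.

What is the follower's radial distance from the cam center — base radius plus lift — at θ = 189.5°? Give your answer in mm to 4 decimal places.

seg 1 [0°–129.2°] cycloidal, h=27: full span → s += 27 → s = 27.0000
seg 2 [129.2°–245.2°] uniform, h=5: θ=189.5° here. β=60.3, B=116. 5·60.3/116 = 2.5991 → s = 29.5991
radial distance = base radius + s = 16 + 29.5991 = 45.5991

45.5991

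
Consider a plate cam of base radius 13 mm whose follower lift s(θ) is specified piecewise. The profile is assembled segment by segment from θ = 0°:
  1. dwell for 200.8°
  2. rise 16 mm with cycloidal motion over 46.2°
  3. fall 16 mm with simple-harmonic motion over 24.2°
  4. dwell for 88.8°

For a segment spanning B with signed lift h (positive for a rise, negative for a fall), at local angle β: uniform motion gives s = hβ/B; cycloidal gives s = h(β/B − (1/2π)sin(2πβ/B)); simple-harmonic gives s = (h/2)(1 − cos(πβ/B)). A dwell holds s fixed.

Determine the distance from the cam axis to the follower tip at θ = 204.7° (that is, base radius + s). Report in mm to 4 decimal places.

seg 1 [0°–200.8°] dwell: s stays 0.0000
seg 2 [200.8°–247°] cycloidal, h=16: θ=204.7° here. β=3.9, B=46.2. 16·(0.0844 − sin(2π·0.0844)/(2π)) = 0.0624 → s = 0.0624
radial distance = base radius + s = 13 + 0.0624 = 13.0624

13.0624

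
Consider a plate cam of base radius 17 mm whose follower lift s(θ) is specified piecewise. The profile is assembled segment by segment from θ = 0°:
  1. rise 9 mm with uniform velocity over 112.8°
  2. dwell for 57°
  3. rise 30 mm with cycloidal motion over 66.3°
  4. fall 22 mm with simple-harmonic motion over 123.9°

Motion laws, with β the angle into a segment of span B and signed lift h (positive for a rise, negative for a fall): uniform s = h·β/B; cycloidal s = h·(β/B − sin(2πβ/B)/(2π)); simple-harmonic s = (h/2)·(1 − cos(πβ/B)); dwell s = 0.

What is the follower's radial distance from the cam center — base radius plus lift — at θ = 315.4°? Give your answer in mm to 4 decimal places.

seg 1 [0°–112.8°] uniform, h=9: full span → s += 9 → s = 9.0000
seg 2 [112.8°–169.8°] dwell: s stays 9.0000
seg 3 [169.8°–236.1°] cycloidal, h=30: full span → s += 30 → s = 39.0000
seg 4 [236.1°–360°] simple-harmonic, h=-22: θ=315.4° here. β=79.3, B=123.9. -22/2·(1 − cos(π·0.6400)) = -15.6846 → s = 23.3154
radial distance = base radius + s = 17 + 23.3154 = 40.3154

40.3154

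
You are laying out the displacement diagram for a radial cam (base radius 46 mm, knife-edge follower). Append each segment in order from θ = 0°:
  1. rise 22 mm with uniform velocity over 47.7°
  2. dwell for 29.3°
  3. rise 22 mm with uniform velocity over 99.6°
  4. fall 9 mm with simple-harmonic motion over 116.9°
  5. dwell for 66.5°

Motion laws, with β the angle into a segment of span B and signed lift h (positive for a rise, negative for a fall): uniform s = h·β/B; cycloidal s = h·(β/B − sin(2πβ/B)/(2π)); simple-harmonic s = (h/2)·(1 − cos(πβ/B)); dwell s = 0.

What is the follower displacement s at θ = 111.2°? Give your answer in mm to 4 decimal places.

seg 1 [0°–47.7°] uniform, h=22: full span → s += 22 → s = 22.0000
seg 2 [47.7°–77°] dwell: s stays 22.0000
seg 3 [77°–176.6°] uniform, h=22: θ=111.2° here. β=34.2, B=99.6. 22·34.2/99.6 = 7.5542 → s = 29.5542

29.5542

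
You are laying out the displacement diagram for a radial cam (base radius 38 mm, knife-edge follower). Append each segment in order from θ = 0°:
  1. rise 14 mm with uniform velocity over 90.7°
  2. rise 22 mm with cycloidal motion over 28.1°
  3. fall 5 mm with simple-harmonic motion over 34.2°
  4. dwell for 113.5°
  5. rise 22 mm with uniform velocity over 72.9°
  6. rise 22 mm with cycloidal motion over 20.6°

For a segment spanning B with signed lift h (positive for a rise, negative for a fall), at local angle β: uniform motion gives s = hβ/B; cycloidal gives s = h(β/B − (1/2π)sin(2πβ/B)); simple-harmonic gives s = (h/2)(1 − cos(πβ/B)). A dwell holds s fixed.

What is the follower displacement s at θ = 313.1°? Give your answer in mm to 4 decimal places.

seg 1 [0°–90.7°] uniform, h=14: full span → s += 14 → s = 14.0000
seg 2 [90.7°–118.8°] cycloidal, h=22: full span → s += 22 → s = 36.0000
seg 3 [118.8°–153°] simple-harmonic, h=-5: full span → s += -5 → s = 31.0000
seg 4 [153°–266.5°] dwell: s stays 31.0000
seg 5 [266.5°–339.4°] uniform, h=22: θ=313.1° here. β=46.6, B=72.9. 22·46.6/72.9 = 14.0631 → s = 45.0631

45.0631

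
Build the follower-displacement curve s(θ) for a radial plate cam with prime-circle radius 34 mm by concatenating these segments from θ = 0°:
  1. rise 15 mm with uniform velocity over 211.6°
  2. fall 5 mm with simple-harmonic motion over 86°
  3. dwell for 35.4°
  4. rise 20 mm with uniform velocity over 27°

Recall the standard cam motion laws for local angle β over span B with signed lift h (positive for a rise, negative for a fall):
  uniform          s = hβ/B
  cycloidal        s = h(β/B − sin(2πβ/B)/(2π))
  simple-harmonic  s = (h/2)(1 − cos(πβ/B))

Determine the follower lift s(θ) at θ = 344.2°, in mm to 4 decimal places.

seg 1 [0°–211.6°] uniform, h=15: full span → s += 15 → s = 15.0000
seg 2 [211.6°–297.6°] simple-harmonic, h=-5: full span → s += -5 → s = 10.0000
seg 3 [297.6°–333°] dwell: s stays 10.0000
seg 4 [333°–360°] uniform, h=20: θ=344.2° here. β=11.2, B=27. 20·11.2/27 = 8.2963 → s = 18.2963

18.2963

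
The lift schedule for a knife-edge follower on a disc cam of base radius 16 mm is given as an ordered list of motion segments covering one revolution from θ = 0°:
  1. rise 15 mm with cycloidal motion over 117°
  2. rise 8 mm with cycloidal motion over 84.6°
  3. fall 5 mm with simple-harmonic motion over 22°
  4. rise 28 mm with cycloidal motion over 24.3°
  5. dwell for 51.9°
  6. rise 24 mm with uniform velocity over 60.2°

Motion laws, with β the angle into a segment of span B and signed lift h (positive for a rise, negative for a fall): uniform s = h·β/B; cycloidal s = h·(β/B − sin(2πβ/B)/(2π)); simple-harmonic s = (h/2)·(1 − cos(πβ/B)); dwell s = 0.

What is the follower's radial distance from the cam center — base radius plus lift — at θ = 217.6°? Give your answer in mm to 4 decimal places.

seg 1 [0°–117°] cycloidal, h=15: full span → s += 15 → s = 15.0000
seg 2 [117°–201.6°] cycloidal, h=8: full span → s += 8 → s = 23.0000
seg 3 [201.6°–223.6°] simple-harmonic, h=-5: θ=217.6° here. β=16, B=22. -5/2·(1 − cos(π·0.7273)) = -4.1372 → s = 18.8628
radial distance = base radius + s = 16 + 18.8628 = 34.8628

34.8628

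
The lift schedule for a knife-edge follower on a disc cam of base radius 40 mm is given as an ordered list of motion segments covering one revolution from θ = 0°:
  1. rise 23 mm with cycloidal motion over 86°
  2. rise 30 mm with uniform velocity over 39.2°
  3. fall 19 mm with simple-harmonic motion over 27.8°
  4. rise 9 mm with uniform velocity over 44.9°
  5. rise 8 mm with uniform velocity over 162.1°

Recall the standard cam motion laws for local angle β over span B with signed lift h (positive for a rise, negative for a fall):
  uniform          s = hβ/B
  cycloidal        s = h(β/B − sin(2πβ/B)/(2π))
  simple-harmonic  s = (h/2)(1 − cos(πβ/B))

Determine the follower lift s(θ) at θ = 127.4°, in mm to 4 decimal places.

seg 1 [0°–86°] cycloidal, h=23: full span → s += 23 → s = 23.0000
seg 2 [86°–125.2°] uniform, h=30: full span → s += 30 → s = 53.0000
seg 3 [125.2°–153°] simple-harmonic, h=-19: θ=127.4° here. β=2.2, B=27.8. -19/2·(1 − cos(π·0.0791)) = -0.2921 → s = 52.7079

52.7079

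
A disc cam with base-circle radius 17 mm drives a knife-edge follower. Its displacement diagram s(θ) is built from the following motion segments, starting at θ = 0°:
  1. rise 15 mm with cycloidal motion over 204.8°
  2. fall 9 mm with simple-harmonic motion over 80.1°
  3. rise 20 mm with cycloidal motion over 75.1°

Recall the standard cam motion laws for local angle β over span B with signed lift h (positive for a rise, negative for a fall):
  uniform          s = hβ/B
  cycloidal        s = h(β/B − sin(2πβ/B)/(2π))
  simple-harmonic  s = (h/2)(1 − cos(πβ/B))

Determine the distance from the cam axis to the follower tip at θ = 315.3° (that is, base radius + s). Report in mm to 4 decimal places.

seg 1 [0°–204.8°] cycloidal, h=15: full span → s += 15 → s = 15.0000
seg 2 [204.8°–284.9°] simple-harmonic, h=-9: full span → s += -9 → s = 6.0000
seg 3 [284.9°–360°] cycloidal, h=20: θ=315.3° here. β=30.4, B=75.1. 20·(0.4048 − sin(2π·0.4048)/(2π)) = 6.3033 → s = 12.3033
radial distance = base radius + s = 17 + 12.3033 = 29.3033

29.3033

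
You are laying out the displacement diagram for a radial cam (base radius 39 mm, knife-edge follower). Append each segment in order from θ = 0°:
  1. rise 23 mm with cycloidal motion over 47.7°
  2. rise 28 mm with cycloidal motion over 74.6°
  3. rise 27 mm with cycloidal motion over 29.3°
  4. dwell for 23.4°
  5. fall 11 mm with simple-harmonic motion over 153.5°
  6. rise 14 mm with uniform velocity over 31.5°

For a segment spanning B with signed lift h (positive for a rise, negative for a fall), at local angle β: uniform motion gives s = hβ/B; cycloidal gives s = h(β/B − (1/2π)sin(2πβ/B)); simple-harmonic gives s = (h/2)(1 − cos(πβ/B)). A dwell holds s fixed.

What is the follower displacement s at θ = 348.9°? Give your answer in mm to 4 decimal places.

seg 1 [0°–47.7°] cycloidal, h=23: full span → s += 23 → s = 23.0000
seg 2 [47.7°–122.3°] cycloidal, h=28: full span → s += 28 → s = 51.0000
seg 3 [122.3°–151.6°] cycloidal, h=27: full span → s += 27 → s = 78.0000
seg 4 [151.6°–175°] dwell: s stays 78.0000
seg 5 [175°–328.5°] simple-harmonic, h=-11: full span → s += -11 → s = 67.0000
seg 6 [328.5°–360°] uniform, h=14: θ=348.9° here. β=20.4, B=31.5. 14·20.4/31.5 = 9.0667 → s = 76.0667

76.0667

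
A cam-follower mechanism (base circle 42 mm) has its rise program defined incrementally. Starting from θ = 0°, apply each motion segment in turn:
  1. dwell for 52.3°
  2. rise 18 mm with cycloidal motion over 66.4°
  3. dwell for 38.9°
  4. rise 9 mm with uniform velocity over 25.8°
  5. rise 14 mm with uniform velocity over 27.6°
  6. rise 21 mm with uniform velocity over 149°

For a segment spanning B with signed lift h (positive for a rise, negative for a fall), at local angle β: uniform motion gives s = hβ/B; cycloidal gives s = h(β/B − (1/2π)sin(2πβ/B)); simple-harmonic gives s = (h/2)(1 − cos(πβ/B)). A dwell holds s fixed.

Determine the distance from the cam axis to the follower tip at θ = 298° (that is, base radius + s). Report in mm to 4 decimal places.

seg 1 [0°–52.3°] dwell: s stays 0.0000
seg 2 [52.3°–118.7°] cycloidal, h=18: full span → s += 18 → s = 18.0000
seg 3 [118.7°–157.6°] dwell: s stays 18.0000
seg 4 [157.6°–183.4°] uniform, h=9: full span → s += 9 → s = 27.0000
seg 5 [183.4°–211°] uniform, h=14: full span → s += 14 → s = 41.0000
seg 6 [211°–360°] uniform, h=21: θ=298° here. β=87, B=149. 21·87/149 = 12.2617 → s = 53.2617
radial distance = base radius + s = 42 + 53.2617 = 95.2617

95.2617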